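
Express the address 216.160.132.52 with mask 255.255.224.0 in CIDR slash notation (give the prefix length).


Binary: 11111111.11111111.11100000.00000000
Count leading 1s
Prefix: /19


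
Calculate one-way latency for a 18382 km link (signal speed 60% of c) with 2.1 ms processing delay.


Speed = 0.6 * 3e5 km/s = 180000 km/s
Propagation delay = 18382 / 180000 = 0.1021 s = 102.1222 ms
Processing delay = 2.1 ms
Total one-way latency = 104.2222 ms


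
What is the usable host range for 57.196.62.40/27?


Network: 57.196.62.32
Broadcast: 57.196.62.63
First usable = network + 1
Last usable = broadcast - 1
Range: 57.196.62.33 to 57.196.62.62


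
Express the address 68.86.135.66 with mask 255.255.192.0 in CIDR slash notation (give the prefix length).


Binary: 11111111.11111111.11000000.00000000
Count leading 1s
Prefix: /18


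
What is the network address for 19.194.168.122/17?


IP:   00010011.11000010.10101000.01111010
Mask: 11111111.11111111.10000000.00000000
AND operation:
Net:  00010011.11000010.10000000.00000000
Network: 19.194.128.0/17


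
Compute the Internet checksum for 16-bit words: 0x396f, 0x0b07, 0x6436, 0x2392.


Sum all words (with carry folding):
+ 0x396f = 0x396f
+ 0x0b07 = 0x4476
+ 0x6436 = 0xa8ac
+ 0x2392 = 0xcc3e
One's complement: ~0xcc3e
Checksum = 0x33c1


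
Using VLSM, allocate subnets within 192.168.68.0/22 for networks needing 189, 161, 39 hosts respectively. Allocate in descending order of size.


189 hosts -> /24 (254 usable): 192.168.68.0/24
161 hosts -> /24 (254 usable): 192.168.69.0/24
39 hosts -> /26 (62 usable): 192.168.70.0/26
Allocation: 192.168.68.0/24 (189 hosts, 254 usable); 192.168.69.0/24 (161 hosts, 254 usable); 192.168.70.0/26 (39 hosts, 62 usable)


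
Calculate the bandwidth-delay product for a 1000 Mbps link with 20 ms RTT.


BDP = bandwidth * RTT
= 1000 Mbps * 20 ms
= 1000 * 1e6 * 20 / 1000 bits
= 20000000 bits
= 2500000 bytes
= 2441.4062 KB
BDP = 20000000 bits (2500000 bytes)


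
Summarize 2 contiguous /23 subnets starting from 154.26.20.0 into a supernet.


Original prefix: /23
Number of subnets: 2 = 2^1
New prefix = 23 - 1 = 22
Supernet: 154.26.20.0/22


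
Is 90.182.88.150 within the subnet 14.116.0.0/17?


Subnet network: 14.116.0.0
Test IP AND mask: 90.182.0.0
No, 90.182.88.150 is not in 14.116.0.0/17


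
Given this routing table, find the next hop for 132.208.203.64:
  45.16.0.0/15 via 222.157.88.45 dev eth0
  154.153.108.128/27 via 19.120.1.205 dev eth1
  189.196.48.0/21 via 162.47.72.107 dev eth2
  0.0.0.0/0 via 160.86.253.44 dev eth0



Longest prefix match for 132.208.203.64:
  /15 45.16.0.0: no
  /27 154.153.108.128: no
  /21 189.196.48.0: no
  /0 0.0.0.0: MATCH
Selected: next-hop 160.86.253.44 via eth0 (matched /0)


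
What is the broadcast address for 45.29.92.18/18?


Network: 45.29.64.0/18
Host bits = 14
Set all host bits to 1:
Broadcast: 45.29.127.255


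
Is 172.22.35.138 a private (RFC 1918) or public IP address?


RFC 1918 private ranges:
  10.0.0.0/8 (10.0.0.0 - 10.255.255.255)
  172.16.0.0/12 (172.16.0.0 - 172.31.255.255)
  192.168.0.0/16 (192.168.0.0 - 192.168.255.255)
Private (in 172.16.0.0/12)


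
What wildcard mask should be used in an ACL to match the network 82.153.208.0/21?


Subnet mask: 255.255.248.0
Wildcard = 255.255.255.255 - subnet mask
255 - 255 = 0
255 - 255 = 0
255 - 248 = 7
255 - 0 = 255
Wildcard: 0.0.7.255


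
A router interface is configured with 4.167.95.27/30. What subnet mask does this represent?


/30 means 30 network bits, 2 host bits
Binary: 11111111111111111111111111111100
Mask: 255.255.255.252


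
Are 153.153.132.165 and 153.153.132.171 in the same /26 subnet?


Mask: 255.255.255.192
153.153.132.165 AND mask = 153.153.132.128
153.153.132.171 AND mask = 153.153.132.128
Yes, same subnet (153.153.132.128)


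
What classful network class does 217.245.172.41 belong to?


First octet: 217
Binary: 11011001
110xxxxx -> Class C (192-223)
Class C, default mask 255.255.255.0 (/24)


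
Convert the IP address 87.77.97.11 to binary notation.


87 = 01010111
77 = 01001101
97 = 01100001
11 = 00001011
Binary: 01010111.01001101.01100001.00001011


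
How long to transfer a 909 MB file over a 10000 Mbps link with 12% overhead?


Effective throughput = 10000 * (1 - 12/100) = 8800 Mbps
File size in Mb = 909 * 8 = 7272 Mb
Time = 7272 / 8800
Time = 0.8264 seconds


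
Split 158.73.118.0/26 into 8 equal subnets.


New prefix = 26 + 3 = 29
Each subnet has 8 addresses
  158.73.118.0/29
  158.73.118.8/29
  158.73.118.16/29
  158.73.118.24/29
  158.73.118.32/29
  158.73.118.40/29
  158.73.118.48/29
  158.73.118.56/29
Subnets: 158.73.118.0/29, 158.73.118.8/29, 158.73.118.16/29, 158.73.118.24/29, 158.73.118.32/29, 158.73.118.40/29, 158.73.118.48/29, 158.73.118.56/29


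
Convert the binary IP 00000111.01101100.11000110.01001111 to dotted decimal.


00000111 = 7
01101100 = 108
11000110 = 198
01001111 = 79
IP: 7.108.198.79


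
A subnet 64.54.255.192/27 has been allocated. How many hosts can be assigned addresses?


Host bits = 32 - 27 = 5
Total addresses = 2^5 = 32
Usable = total - 2 (network and broadcast)
Usable hosts: 30


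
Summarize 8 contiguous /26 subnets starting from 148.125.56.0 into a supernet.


Original prefix: /26
Number of subnets: 8 = 2^3
New prefix = 26 - 3 = 23
Supernet: 148.125.56.0/23


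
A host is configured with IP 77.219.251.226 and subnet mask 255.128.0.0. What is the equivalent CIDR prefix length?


Binary: 11111111.10000000.00000000.00000000
Count leading 1s
Prefix: /9


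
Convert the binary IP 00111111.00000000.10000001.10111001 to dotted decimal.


00111111 = 63
00000000 = 0
10000001 = 129
10111001 = 185
IP: 63.0.129.185


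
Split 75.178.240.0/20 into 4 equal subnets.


New prefix = 20 + 2 = 22
Each subnet has 1024 addresses
  75.178.240.0/22
  75.178.244.0/22
  75.178.248.0/22
  75.178.252.0/22
Subnets: 75.178.240.0/22, 75.178.244.0/22, 75.178.248.0/22, 75.178.252.0/22


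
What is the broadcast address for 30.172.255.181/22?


Network: 30.172.252.0/22
Host bits = 10
Set all host bits to 1:
Broadcast: 30.172.255.255


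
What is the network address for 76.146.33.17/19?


IP:   01001100.10010010.00100001.00010001
Mask: 11111111.11111111.11100000.00000000
AND operation:
Net:  01001100.10010010.00100000.00000000
Network: 76.146.32.0/19


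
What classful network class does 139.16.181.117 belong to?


First octet: 139
Binary: 10001011
10xxxxxx -> Class B (128-191)
Class B, default mask 255.255.0.0 (/16)


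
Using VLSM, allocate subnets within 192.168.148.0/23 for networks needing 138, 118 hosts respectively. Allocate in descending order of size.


138 hosts -> /24 (254 usable): 192.168.148.0/24
118 hosts -> /25 (126 usable): 192.168.149.0/25
Allocation: 192.168.148.0/24 (138 hosts, 254 usable); 192.168.149.0/25 (118 hosts, 126 usable)


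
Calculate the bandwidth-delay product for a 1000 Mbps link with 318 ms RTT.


BDP = bandwidth * RTT
= 1000 Mbps * 318 ms
= 1000 * 1e6 * 318 / 1000 bits
= 318000000 bits
= 39750000 bytes
= 38818.3594 KB
BDP = 318000000 bits (39750000 bytes)


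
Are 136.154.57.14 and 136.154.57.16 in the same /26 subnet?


Mask: 255.255.255.192
136.154.57.14 AND mask = 136.154.57.0
136.154.57.16 AND mask = 136.154.57.0
Yes, same subnet (136.154.57.0)


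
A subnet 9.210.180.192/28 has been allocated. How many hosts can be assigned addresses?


Host bits = 32 - 28 = 4
Total addresses = 2^4 = 16
Usable = total - 2 (network and broadcast)
Usable hosts: 14


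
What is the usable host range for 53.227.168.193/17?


Network: 53.227.128.0
Broadcast: 53.227.255.255
First usable = network + 1
Last usable = broadcast - 1
Range: 53.227.128.1 to 53.227.255.254


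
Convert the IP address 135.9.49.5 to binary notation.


135 = 10000111
9 = 00001001
49 = 00110001
5 = 00000101
Binary: 10000111.00001001.00110001.00000101


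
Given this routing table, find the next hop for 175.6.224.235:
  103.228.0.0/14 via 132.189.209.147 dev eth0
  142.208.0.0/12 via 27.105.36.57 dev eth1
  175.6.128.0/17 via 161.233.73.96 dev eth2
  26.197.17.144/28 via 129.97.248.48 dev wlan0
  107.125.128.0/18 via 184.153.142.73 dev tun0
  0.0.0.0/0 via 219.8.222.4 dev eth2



Longest prefix match for 175.6.224.235:
  /14 103.228.0.0: no
  /12 142.208.0.0: no
  /17 175.6.128.0: MATCH
  /28 26.197.17.144: no
  /18 107.125.128.0: no
  /0 0.0.0.0: MATCH
Selected: next-hop 161.233.73.96 via eth2 (matched /17)


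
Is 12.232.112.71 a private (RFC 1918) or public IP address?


RFC 1918 private ranges:
  10.0.0.0/8 (10.0.0.0 - 10.255.255.255)
  172.16.0.0/12 (172.16.0.0 - 172.31.255.255)
  192.168.0.0/16 (192.168.0.0 - 192.168.255.255)
Public (not in any RFC 1918 range)


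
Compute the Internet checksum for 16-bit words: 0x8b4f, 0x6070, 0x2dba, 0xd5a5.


Sum all words (with carry folding):
+ 0x8b4f = 0x8b4f
+ 0x6070 = 0xebbf
+ 0x2dba = 0x197a
+ 0xd5a5 = 0xef1f
One's complement: ~0xef1f
Checksum = 0x10e0


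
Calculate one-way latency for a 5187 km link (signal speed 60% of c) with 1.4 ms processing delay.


Speed = 0.6 * 3e5 km/s = 180000 km/s
Propagation delay = 5187 / 180000 = 0.0288 s = 28.8167 ms
Processing delay = 1.4 ms
Total one-way latency = 30.2167 ms


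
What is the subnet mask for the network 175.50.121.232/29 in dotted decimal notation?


/29 means 29 network bits, 3 host bits
Binary: 11111111111111111111111111111000
Mask: 255.255.255.248


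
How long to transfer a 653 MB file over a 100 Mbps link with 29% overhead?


Effective throughput = 100 * (1 - 29/100) = 71 Mbps
File size in Mb = 653 * 8 = 5224 Mb
Time = 5224 / 71
Time = 73.5775 seconds


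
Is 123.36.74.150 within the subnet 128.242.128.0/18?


Subnet network: 128.242.128.0
Test IP AND mask: 123.36.64.0
No, 123.36.74.150 is not in 128.242.128.0/18


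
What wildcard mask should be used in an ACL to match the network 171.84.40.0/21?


Subnet mask: 255.255.248.0
Wildcard = 255.255.255.255 - subnet mask
255 - 255 = 0
255 - 255 = 0
255 - 248 = 7
255 - 0 = 255
Wildcard: 0.0.7.255


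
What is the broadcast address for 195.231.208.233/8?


Network: 195.0.0.0/8
Host bits = 24
Set all host bits to 1:
Broadcast: 195.255.255.255


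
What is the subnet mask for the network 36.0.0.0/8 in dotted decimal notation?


/8 means 8 network bits, 24 host bits
Binary: 11111111000000000000000000000000
Mask: 255.0.0.0


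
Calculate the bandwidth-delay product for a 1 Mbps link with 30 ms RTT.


BDP = bandwidth * RTT
= 1 Mbps * 30 ms
= 1 * 1e6 * 30 / 1000 bits
= 30000 bits
= 3750 bytes
= 3.6621 KB
BDP = 30000 bits (3750 bytes)


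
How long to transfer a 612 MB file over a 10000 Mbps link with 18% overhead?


Effective throughput = 10000 * (1 - 18/100) = 8200 Mbps
File size in Mb = 612 * 8 = 4896 Mb
Time = 4896 / 8200
Time = 0.5971 seconds


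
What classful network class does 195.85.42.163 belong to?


First octet: 195
Binary: 11000011
110xxxxx -> Class C (192-223)
Class C, default mask 255.255.255.0 (/24)


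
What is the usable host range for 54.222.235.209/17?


Network: 54.222.128.0
Broadcast: 54.222.255.255
First usable = network + 1
Last usable = broadcast - 1
Range: 54.222.128.1 to 54.222.255.254


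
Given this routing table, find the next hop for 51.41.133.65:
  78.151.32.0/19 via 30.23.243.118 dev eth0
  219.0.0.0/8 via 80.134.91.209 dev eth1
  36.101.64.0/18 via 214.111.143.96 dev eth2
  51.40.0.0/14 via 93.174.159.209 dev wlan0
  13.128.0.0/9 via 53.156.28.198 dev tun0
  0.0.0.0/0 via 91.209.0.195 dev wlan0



Longest prefix match for 51.41.133.65:
  /19 78.151.32.0: no
  /8 219.0.0.0: no
  /18 36.101.64.0: no
  /14 51.40.0.0: MATCH
  /9 13.128.0.0: no
  /0 0.0.0.0: MATCH
Selected: next-hop 93.174.159.209 via wlan0 (matched /14)


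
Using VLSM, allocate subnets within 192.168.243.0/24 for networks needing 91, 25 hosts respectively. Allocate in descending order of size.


91 hosts -> /25 (126 usable): 192.168.243.0/25
25 hosts -> /27 (30 usable): 192.168.243.128/27
Allocation: 192.168.243.0/25 (91 hosts, 126 usable); 192.168.243.128/27 (25 hosts, 30 usable)


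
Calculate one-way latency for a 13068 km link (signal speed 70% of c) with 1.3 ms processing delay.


Speed = 0.7 * 3e5 km/s = 210000 km/s
Propagation delay = 13068 / 210000 = 0.0622 s = 62.2286 ms
Processing delay = 1.3 ms
Total one-way latency = 63.5286 ms


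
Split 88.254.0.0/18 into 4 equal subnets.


New prefix = 18 + 2 = 20
Each subnet has 4096 addresses
  88.254.0.0/20
  88.254.16.0/20
  88.254.32.0/20
  88.254.48.0/20
Subnets: 88.254.0.0/20, 88.254.16.0/20, 88.254.32.0/20, 88.254.48.0/20


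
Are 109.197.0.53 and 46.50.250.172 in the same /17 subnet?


Mask: 255.255.128.0
109.197.0.53 AND mask = 109.197.0.0
46.50.250.172 AND mask = 46.50.128.0
No, different subnets (109.197.0.0 vs 46.50.128.0)


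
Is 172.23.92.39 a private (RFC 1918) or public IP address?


RFC 1918 private ranges:
  10.0.0.0/8 (10.0.0.0 - 10.255.255.255)
  172.16.0.0/12 (172.16.0.0 - 172.31.255.255)
  192.168.0.0/16 (192.168.0.0 - 192.168.255.255)
Private (in 172.16.0.0/12)


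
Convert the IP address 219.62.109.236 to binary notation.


219 = 11011011
62 = 00111110
109 = 01101101
236 = 11101100
Binary: 11011011.00111110.01101101.11101100


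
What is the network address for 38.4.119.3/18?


IP:   00100110.00000100.01110111.00000011
Mask: 11111111.11111111.11000000.00000000
AND operation:
Net:  00100110.00000100.01000000.00000000
Network: 38.4.64.0/18


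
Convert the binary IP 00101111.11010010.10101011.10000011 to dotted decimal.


00101111 = 47
11010010 = 210
10101011 = 171
10000011 = 131
IP: 47.210.171.131


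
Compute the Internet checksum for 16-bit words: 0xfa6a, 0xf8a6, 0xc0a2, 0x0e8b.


Sum all words (with carry folding):
+ 0xfa6a = 0xfa6a
+ 0xf8a6 = 0xf311
+ 0xc0a2 = 0xb3b4
+ 0x0e8b = 0xc23f
One's complement: ~0xc23f
Checksum = 0x3dc0


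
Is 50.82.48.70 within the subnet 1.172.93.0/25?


Subnet network: 1.172.93.0
Test IP AND mask: 50.82.48.0
No, 50.82.48.70 is not in 1.172.93.0/25


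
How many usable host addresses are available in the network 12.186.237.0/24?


Host bits = 32 - 24 = 8
Total addresses = 2^8 = 256
Usable = total - 2 (network and broadcast)
Usable hosts: 254


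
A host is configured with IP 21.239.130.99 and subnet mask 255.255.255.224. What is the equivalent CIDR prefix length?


Binary: 11111111.11111111.11111111.11100000
Count leading 1s
Prefix: /27


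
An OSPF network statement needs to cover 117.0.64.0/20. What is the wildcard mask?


Subnet mask: 255.255.240.0
Wildcard = 255.255.255.255 - subnet mask
255 - 255 = 0
255 - 255 = 0
255 - 240 = 15
255 - 0 = 255
Wildcard: 0.0.15.255


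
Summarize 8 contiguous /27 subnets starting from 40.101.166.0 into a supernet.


Original prefix: /27
Number of subnets: 8 = 2^3
New prefix = 27 - 3 = 24
Supernet: 40.101.166.0/24


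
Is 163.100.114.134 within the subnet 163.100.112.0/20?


Subnet network: 163.100.112.0
Test IP AND mask: 163.100.112.0
Yes, 163.100.114.134 is in 163.100.112.0/20


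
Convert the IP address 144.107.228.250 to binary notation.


144 = 10010000
107 = 01101011
228 = 11100100
250 = 11111010
Binary: 10010000.01101011.11100100.11111010


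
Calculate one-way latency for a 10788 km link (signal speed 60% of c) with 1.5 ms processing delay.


Speed = 0.6 * 3e5 km/s = 180000 km/s
Propagation delay = 10788 / 180000 = 0.0599 s = 59.9333 ms
Processing delay = 1.5 ms
Total one-way latency = 61.4333 ms


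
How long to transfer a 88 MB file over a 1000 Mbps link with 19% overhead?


Effective throughput = 1000 * (1 - 19/100) = 810 Mbps
File size in Mb = 88 * 8 = 704 Mb
Time = 704 / 810
Time = 0.8691 seconds


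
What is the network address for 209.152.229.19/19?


IP:   11010001.10011000.11100101.00010011
Mask: 11111111.11111111.11100000.00000000
AND operation:
Net:  11010001.10011000.11100000.00000000
Network: 209.152.224.0/19


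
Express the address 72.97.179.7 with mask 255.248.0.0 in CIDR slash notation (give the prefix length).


Binary: 11111111.11111000.00000000.00000000
Count leading 1s
Prefix: /13


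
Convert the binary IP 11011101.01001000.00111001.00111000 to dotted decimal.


11011101 = 221
01001000 = 72
00111001 = 57
00111000 = 56
IP: 221.72.57.56


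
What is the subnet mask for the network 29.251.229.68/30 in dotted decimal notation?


/30 means 30 network bits, 2 host bits
Binary: 11111111111111111111111111111100
Mask: 255.255.255.252


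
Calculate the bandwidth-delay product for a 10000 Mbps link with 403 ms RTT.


BDP = bandwidth * RTT
= 10000 Mbps * 403 ms
= 10000 * 1e6 * 403 / 1000 bits
= 4030000000 bits
= 503750000 bytes
= 491943.3594 KB
BDP = 4030000000 bits (503750000 bytes)


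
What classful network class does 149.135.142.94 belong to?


First octet: 149
Binary: 10010101
10xxxxxx -> Class B (128-191)
Class B, default mask 255.255.0.0 (/16)


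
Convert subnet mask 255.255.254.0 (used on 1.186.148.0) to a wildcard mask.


Subnet mask: 255.255.254.0
Wildcard = 255.255.255.255 - subnet mask
255 - 255 = 0
255 - 255 = 0
255 - 254 = 1
255 - 0 = 255
Wildcard: 0.0.1.255


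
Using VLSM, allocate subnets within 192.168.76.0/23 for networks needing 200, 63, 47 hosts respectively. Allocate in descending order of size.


200 hosts -> /24 (254 usable): 192.168.76.0/24
63 hosts -> /25 (126 usable): 192.168.77.0/25
47 hosts -> /26 (62 usable): 192.168.77.128/26
Allocation: 192.168.76.0/24 (200 hosts, 254 usable); 192.168.77.0/25 (63 hosts, 126 usable); 192.168.77.128/26 (47 hosts, 62 usable)


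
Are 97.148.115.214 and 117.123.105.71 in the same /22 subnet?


Mask: 255.255.252.0
97.148.115.214 AND mask = 97.148.112.0
117.123.105.71 AND mask = 117.123.104.0
No, different subnets (97.148.112.0 vs 117.123.104.0)


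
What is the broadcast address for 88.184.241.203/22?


Network: 88.184.240.0/22
Host bits = 10
Set all host bits to 1:
Broadcast: 88.184.243.255


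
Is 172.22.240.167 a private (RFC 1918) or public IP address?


RFC 1918 private ranges:
  10.0.0.0/8 (10.0.0.0 - 10.255.255.255)
  172.16.0.0/12 (172.16.0.0 - 172.31.255.255)
  192.168.0.0/16 (192.168.0.0 - 192.168.255.255)
Private (in 172.16.0.0/12)


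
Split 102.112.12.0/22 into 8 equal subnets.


New prefix = 22 + 3 = 25
Each subnet has 128 addresses
  102.112.12.0/25
  102.112.12.128/25
  102.112.13.0/25
  102.112.13.128/25
  102.112.14.0/25
  102.112.14.128/25
  102.112.15.0/25
  102.112.15.128/25
Subnets: 102.112.12.0/25, 102.112.12.128/25, 102.112.13.0/25, 102.112.13.128/25, 102.112.14.0/25, 102.112.14.128/25, 102.112.15.0/25, 102.112.15.128/25


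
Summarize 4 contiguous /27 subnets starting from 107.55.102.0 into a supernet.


Original prefix: /27
Number of subnets: 4 = 2^2
New prefix = 27 - 2 = 25
Supernet: 107.55.102.0/25


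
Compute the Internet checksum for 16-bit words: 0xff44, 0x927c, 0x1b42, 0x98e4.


Sum all words (with carry folding):
+ 0xff44 = 0xff44
+ 0x927c = 0x91c1
+ 0x1b42 = 0xad03
+ 0x98e4 = 0x45e8
One's complement: ~0x45e8
Checksum = 0xba17


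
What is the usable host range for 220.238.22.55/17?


Network: 220.238.0.0
Broadcast: 220.238.127.255
First usable = network + 1
Last usable = broadcast - 1
Range: 220.238.0.1 to 220.238.127.254


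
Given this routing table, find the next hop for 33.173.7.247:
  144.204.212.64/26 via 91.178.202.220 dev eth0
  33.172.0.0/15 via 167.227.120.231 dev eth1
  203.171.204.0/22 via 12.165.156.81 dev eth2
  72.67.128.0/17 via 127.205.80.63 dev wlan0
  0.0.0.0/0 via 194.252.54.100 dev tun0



Longest prefix match for 33.173.7.247:
  /26 144.204.212.64: no
  /15 33.172.0.0: MATCH
  /22 203.171.204.0: no
  /17 72.67.128.0: no
  /0 0.0.0.0: MATCH
Selected: next-hop 167.227.120.231 via eth1 (matched /15)


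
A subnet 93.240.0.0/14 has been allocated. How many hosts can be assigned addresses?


Host bits = 32 - 14 = 18
Total addresses = 2^18 = 262144
Usable = total - 2 (network and broadcast)
Usable hosts: 262142


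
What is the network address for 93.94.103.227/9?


IP:   01011101.01011110.01100111.11100011
Mask: 11111111.10000000.00000000.00000000
AND operation:
Net:  01011101.00000000.00000000.00000000
Network: 93.0.0.0/9


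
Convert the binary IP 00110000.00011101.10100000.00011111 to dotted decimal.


00110000 = 48
00011101 = 29
10100000 = 160
00011111 = 31
IP: 48.29.160.31


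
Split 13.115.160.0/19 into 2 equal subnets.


New prefix = 19 + 1 = 20
Each subnet has 4096 addresses
  13.115.160.0/20
  13.115.176.0/20
Subnets: 13.115.160.0/20, 13.115.176.0/20


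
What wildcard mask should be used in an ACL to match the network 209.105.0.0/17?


Subnet mask: 255.255.128.0
Wildcard = 255.255.255.255 - subnet mask
255 - 255 = 0
255 - 255 = 0
255 - 128 = 127
255 - 0 = 255
Wildcard: 0.0.127.255


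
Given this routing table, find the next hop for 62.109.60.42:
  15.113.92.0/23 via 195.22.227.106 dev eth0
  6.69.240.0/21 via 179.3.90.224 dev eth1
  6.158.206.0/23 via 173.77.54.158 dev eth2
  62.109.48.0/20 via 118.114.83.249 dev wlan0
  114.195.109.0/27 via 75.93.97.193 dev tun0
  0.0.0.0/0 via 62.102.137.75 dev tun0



Longest prefix match for 62.109.60.42:
  /23 15.113.92.0: no
  /21 6.69.240.0: no
  /23 6.158.206.0: no
  /20 62.109.48.0: MATCH
  /27 114.195.109.0: no
  /0 0.0.0.0: MATCH
Selected: next-hop 118.114.83.249 via wlan0 (matched /20)


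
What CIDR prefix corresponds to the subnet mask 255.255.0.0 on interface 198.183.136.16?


Binary: 11111111.11111111.00000000.00000000
Count leading 1s
Prefix: /16


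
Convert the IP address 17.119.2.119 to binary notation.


17 = 00010001
119 = 01110111
2 = 00000010
119 = 01110111
Binary: 00010001.01110111.00000010.01110111


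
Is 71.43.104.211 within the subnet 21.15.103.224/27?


Subnet network: 21.15.103.224
Test IP AND mask: 71.43.104.192
No, 71.43.104.211 is not in 21.15.103.224/27


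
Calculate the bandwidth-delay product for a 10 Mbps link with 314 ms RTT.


BDP = bandwidth * RTT
= 10 Mbps * 314 ms
= 10 * 1e6 * 314 / 1000 bits
= 3140000 bits
= 392500 bytes
= 383.3008 KB
BDP = 3140000 bits (392500 bytes)


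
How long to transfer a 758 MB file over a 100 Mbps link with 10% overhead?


Effective throughput = 100 * (1 - 10/100) = 90 Mbps
File size in Mb = 758 * 8 = 6064 Mb
Time = 6064 / 90
Time = 67.3778 seconds


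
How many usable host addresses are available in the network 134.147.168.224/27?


Host bits = 32 - 27 = 5
Total addresses = 2^5 = 32
Usable = total - 2 (network and broadcast)
Usable hosts: 30


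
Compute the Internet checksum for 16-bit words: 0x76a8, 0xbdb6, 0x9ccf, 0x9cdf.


Sum all words (with carry folding):
+ 0x76a8 = 0x76a8
+ 0xbdb6 = 0x345f
+ 0x9ccf = 0xd12e
+ 0x9cdf = 0x6e0e
One's complement: ~0x6e0e
Checksum = 0x91f1


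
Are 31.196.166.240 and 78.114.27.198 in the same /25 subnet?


Mask: 255.255.255.128
31.196.166.240 AND mask = 31.196.166.128
78.114.27.198 AND mask = 78.114.27.128
No, different subnets (31.196.166.128 vs 78.114.27.128)


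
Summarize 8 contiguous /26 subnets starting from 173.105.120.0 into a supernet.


Original prefix: /26
Number of subnets: 8 = 2^3
New prefix = 26 - 3 = 23
Supernet: 173.105.120.0/23


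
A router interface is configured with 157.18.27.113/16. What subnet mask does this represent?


/16 means 16 network bits, 16 host bits
Binary: 11111111111111110000000000000000
Mask: 255.255.0.0


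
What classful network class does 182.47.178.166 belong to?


First octet: 182
Binary: 10110110
10xxxxxx -> Class B (128-191)
Class B, default mask 255.255.0.0 (/16)


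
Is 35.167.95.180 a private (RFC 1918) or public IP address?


RFC 1918 private ranges:
  10.0.0.0/8 (10.0.0.0 - 10.255.255.255)
  172.16.0.0/12 (172.16.0.0 - 172.31.255.255)
  192.168.0.0/16 (192.168.0.0 - 192.168.255.255)
Public (not in any RFC 1918 range)


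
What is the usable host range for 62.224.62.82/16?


Network: 62.224.0.0
Broadcast: 62.224.255.255
First usable = network + 1
Last usable = broadcast - 1
Range: 62.224.0.1 to 62.224.255.254


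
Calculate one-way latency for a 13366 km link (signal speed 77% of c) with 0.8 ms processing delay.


Speed = 0.77 * 3e5 km/s = 231000 km/s
Propagation delay = 13366 / 231000 = 0.0579 s = 57.8615 ms
Processing delay = 0.8 ms
Total one-way latency = 58.6615 ms


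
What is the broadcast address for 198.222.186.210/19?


Network: 198.222.160.0/19
Host bits = 13
Set all host bits to 1:
Broadcast: 198.222.191.255


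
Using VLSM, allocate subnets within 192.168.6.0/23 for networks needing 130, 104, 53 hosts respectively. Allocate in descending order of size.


130 hosts -> /24 (254 usable): 192.168.6.0/24
104 hosts -> /25 (126 usable): 192.168.7.0/25
53 hosts -> /26 (62 usable): 192.168.7.128/26
Allocation: 192.168.6.0/24 (130 hosts, 254 usable); 192.168.7.0/25 (104 hosts, 126 usable); 192.168.7.128/26 (53 hosts, 62 usable)


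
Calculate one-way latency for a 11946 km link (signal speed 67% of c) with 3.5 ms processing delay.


Speed = 0.67 * 3e5 km/s = 201000 km/s
Propagation delay = 11946 / 201000 = 0.0594 s = 59.4328 ms
Processing delay = 3.5 ms
Total one-way latency = 62.9328 ms


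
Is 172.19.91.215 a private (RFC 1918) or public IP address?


RFC 1918 private ranges:
  10.0.0.0/8 (10.0.0.0 - 10.255.255.255)
  172.16.0.0/12 (172.16.0.0 - 172.31.255.255)
  192.168.0.0/16 (192.168.0.0 - 192.168.255.255)
Private (in 172.16.0.0/12)


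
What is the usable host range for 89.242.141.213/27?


Network: 89.242.141.192
Broadcast: 89.242.141.223
First usable = network + 1
Last usable = broadcast - 1
Range: 89.242.141.193 to 89.242.141.222


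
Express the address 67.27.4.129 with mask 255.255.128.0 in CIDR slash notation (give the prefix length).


Binary: 11111111.11111111.10000000.00000000
Count leading 1s
Prefix: /17


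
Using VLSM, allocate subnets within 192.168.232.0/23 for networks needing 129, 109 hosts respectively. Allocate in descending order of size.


129 hosts -> /24 (254 usable): 192.168.232.0/24
109 hosts -> /25 (126 usable): 192.168.233.0/25
Allocation: 192.168.232.0/24 (129 hosts, 254 usable); 192.168.233.0/25 (109 hosts, 126 usable)


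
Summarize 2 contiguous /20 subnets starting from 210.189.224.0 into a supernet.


Original prefix: /20
Number of subnets: 2 = 2^1
New prefix = 20 - 1 = 19
Supernet: 210.189.224.0/19


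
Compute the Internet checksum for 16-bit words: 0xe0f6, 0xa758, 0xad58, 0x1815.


Sum all words (with carry folding):
+ 0xe0f6 = 0xe0f6
+ 0xa758 = 0x884f
+ 0xad58 = 0x35a8
+ 0x1815 = 0x4dbd
One's complement: ~0x4dbd
Checksum = 0xb242


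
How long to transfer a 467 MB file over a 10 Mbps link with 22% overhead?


Effective throughput = 10 * (1 - 22/100) = 7.8 Mbps
File size in Mb = 467 * 8 = 3736 Mb
Time = 3736 / 7.8
Time = 478.9744 seconds


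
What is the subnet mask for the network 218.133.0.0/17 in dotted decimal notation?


/17 means 17 network bits, 15 host bits
Binary: 11111111111111111000000000000000
Mask: 255.255.128.0


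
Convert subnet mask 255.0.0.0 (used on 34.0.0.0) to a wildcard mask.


Subnet mask: 255.0.0.0
Wildcard = 255.255.255.255 - subnet mask
255 - 255 = 0
255 - 0 = 255
255 - 0 = 255
255 - 0 = 255
Wildcard: 0.255.255.255


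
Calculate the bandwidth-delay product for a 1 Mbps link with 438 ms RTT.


BDP = bandwidth * RTT
= 1 Mbps * 438 ms
= 1 * 1e6 * 438 / 1000 bits
= 438000 bits
= 54750 bytes
= 53.4668 KB
BDP = 438000 bits (54750 bytes)


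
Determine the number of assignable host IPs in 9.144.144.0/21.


Host bits = 32 - 21 = 11
Total addresses = 2^11 = 2048
Usable = total - 2 (network and broadcast)
Usable hosts: 2046


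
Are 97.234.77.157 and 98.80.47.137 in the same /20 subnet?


Mask: 255.255.240.0
97.234.77.157 AND mask = 97.234.64.0
98.80.47.137 AND mask = 98.80.32.0
No, different subnets (97.234.64.0 vs 98.80.32.0)


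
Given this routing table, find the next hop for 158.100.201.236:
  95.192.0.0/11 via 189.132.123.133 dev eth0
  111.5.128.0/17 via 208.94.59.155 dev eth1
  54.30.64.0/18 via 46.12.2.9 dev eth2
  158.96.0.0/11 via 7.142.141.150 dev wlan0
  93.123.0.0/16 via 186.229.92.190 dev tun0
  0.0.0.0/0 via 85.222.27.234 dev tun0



Longest prefix match for 158.100.201.236:
  /11 95.192.0.0: no
  /17 111.5.128.0: no
  /18 54.30.64.0: no
  /11 158.96.0.0: MATCH
  /16 93.123.0.0: no
  /0 0.0.0.0: MATCH
Selected: next-hop 7.142.141.150 via wlan0 (matched /11)


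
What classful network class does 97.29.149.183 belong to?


First octet: 97
Binary: 01100001
0xxxxxxx -> Class A (1-126)
Class A, default mask 255.0.0.0 (/8)


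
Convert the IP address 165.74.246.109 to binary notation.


165 = 10100101
74 = 01001010
246 = 11110110
109 = 01101101
Binary: 10100101.01001010.11110110.01101101


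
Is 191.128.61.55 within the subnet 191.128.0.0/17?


Subnet network: 191.128.0.0
Test IP AND mask: 191.128.0.0
Yes, 191.128.61.55 is in 191.128.0.0/17


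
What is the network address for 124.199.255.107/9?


IP:   01111100.11000111.11111111.01101011
Mask: 11111111.10000000.00000000.00000000
AND operation:
Net:  01111100.10000000.00000000.00000000
Network: 124.128.0.0/9


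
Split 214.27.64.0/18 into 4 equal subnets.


New prefix = 18 + 2 = 20
Each subnet has 4096 addresses
  214.27.64.0/20
  214.27.80.0/20
  214.27.96.0/20
  214.27.112.0/20
Subnets: 214.27.64.0/20, 214.27.80.0/20, 214.27.96.0/20, 214.27.112.0/20


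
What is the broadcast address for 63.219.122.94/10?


Network: 63.192.0.0/10
Host bits = 22
Set all host bits to 1:
Broadcast: 63.255.255.255


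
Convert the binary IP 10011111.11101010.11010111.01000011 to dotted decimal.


10011111 = 159
11101010 = 234
11010111 = 215
01000011 = 67
IP: 159.234.215.67


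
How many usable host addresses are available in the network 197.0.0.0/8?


Host bits = 32 - 8 = 24
Total addresses = 2^24 = 16777216
Usable = total - 2 (network and broadcast)
Usable hosts: 16777214


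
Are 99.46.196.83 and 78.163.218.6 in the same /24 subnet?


Mask: 255.255.255.0
99.46.196.83 AND mask = 99.46.196.0
78.163.218.6 AND mask = 78.163.218.0
No, different subnets (99.46.196.0 vs 78.163.218.0)


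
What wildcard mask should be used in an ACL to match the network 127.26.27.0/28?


Subnet mask: 255.255.255.240
Wildcard = 255.255.255.255 - subnet mask
255 - 255 = 0
255 - 255 = 0
255 - 255 = 0
255 - 240 = 15
Wildcard: 0.0.0.15


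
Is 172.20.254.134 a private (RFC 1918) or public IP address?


RFC 1918 private ranges:
  10.0.0.0/8 (10.0.0.0 - 10.255.255.255)
  172.16.0.0/12 (172.16.0.0 - 172.31.255.255)
  192.168.0.0/16 (192.168.0.0 - 192.168.255.255)
Private (in 172.16.0.0/12)


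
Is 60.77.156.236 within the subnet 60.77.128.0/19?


Subnet network: 60.77.128.0
Test IP AND mask: 60.77.128.0
Yes, 60.77.156.236 is in 60.77.128.0/19


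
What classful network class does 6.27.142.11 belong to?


First octet: 6
Binary: 00000110
0xxxxxxx -> Class A (1-126)
Class A, default mask 255.0.0.0 (/8)


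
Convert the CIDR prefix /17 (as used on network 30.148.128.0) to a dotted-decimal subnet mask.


/17 means 17 network bits, 15 host bits
Binary: 11111111111111111000000000000000
Mask: 255.255.128.0


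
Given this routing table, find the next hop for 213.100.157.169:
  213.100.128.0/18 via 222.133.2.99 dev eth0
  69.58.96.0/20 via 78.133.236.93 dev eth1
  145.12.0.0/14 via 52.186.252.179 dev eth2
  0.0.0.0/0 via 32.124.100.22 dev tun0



Longest prefix match for 213.100.157.169:
  /18 213.100.128.0: MATCH
  /20 69.58.96.0: no
  /14 145.12.0.0: no
  /0 0.0.0.0: MATCH
Selected: next-hop 222.133.2.99 via eth0 (matched /18)


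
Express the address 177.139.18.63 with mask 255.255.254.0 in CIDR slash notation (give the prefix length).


Binary: 11111111.11111111.11111110.00000000
Count leading 1s
Prefix: /23


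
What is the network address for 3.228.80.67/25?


IP:   00000011.11100100.01010000.01000011
Mask: 11111111.11111111.11111111.10000000
AND operation:
Net:  00000011.11100100.01010000.00000000
Network: 3.228.80.0/25


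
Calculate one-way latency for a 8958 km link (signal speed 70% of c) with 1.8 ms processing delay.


Speed = 0.7 * 3e5 km/s = 210000 km/s
Propagation delay = 8958 / 210000 = 0.0427 s = 42.6571 ms
Processing delay = 1.8 ms
Total one-way latency = 44.4571 ms


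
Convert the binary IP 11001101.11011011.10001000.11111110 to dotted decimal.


11001101 = 205
11011011 = 219
10001000 = 136
11111110 = 254
IP: 205.219.136.254


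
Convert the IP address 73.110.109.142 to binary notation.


73 = 01001001
110 = 01101110
109 = 01101101
142 = 10001110
Binary: 01001001.01101110.01101101.10001110


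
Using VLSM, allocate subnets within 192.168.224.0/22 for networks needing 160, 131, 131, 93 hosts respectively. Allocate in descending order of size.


160 hosts -> /24 (254 usable): 192.168.224.0/24
131 hosts -> /24 (254 usable): 192.168.225.0/24
131 hosts -> /24 (254 usable): 192.168.226.0/24
93 hosts -> /25 (126 usable): 192.168.227.0/25
Allocation: 192.168.224.0/24 (160 hosts, 254 usable); 192.168.225.0/24 (131 hosts, 254 usable); 192.168.226.0/24 (131 hosts, 254 usable); 192.168.227.0/25 (93 hosts, 126 usable)


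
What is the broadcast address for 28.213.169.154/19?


Network: 28.213.160.0/19
Host bits = 13
Set all host bits to 1:
Broadcast: 28.213.191.255


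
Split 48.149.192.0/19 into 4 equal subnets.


New prefix = 19 + 2 = 21
Each subnet has 2048 addresses
  48.149.192.0/21
  48.149.200.0/21
  48.149.208.0/21
  48.149.216.0/21
Subnets: 48.149.192.0/21, 48.149.200.0/21, 48.149.208.0/21, 48.149.216.0/21


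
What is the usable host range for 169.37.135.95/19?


Network: 169.37.128.0
Broadcast: 169.37.159.255
First usable = network + 1
Last usable = broadcast - 1
Range: 169.37.128.1 to 169.37.159.254


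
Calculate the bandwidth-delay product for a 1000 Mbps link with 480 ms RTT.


BDP = bandwidth * RTT
= 1000 Mbps * 480 ms
= 1000 * 1e6 * 480 / 1000 bits
= 480000000 bits
= 60000000 bytes
= 58593.75 KB
BDP = 480000000 bits (60000000 bytes)


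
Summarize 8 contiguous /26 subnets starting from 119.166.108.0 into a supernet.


Original prefix: /26
Number of subnets: 8 = 2^3
New prefix = 26 - 3 = 23
Supernet: 119.166.108.0/23


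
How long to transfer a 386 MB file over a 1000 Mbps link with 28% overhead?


Effective throughput = 1000 * (1 - 28/100) = 720 Mbps
File size in Mb = 386 * 8 = 3088 Mb
Time = 3088 / 720
Time = 4.2889 seconds


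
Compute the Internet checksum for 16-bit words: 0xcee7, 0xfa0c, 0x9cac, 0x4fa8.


Sum all words (with carry folding):
+ 0xcee7 = 0xcee7
+ 0xfa0c = 0xc8f4
+ 0x9cac = 0x65a1
+ 0x4fa8 = 0xb549
One's complement: ~0xb549
Checksum = 0x4ab6


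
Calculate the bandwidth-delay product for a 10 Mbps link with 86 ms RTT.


BDP = bandwidth * RTT
= 10 Mbps * 86 ms
= 10 * 1e6 * 86 / 1000 bits
= 860000 bits
= 107500 bytes
= 104.9805 KB
BDP = 860000 bits (107500 bytes)


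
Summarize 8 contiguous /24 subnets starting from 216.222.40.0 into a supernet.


Original prefix: /24
Number of subnets: 8 = 2^3
New prefix = 24 - 3 = 21
Supernet: 216.222.40.0/21


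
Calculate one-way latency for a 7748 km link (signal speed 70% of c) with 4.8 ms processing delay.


Speed = 0.7 * 3e5 km/s = 210000 km/s
Propagation delay = 7748 / 210000 = 0.0369 s = 36.8952 ms
Processing delay = 4.8 ms
Total one-way latency = 41.6952 ms


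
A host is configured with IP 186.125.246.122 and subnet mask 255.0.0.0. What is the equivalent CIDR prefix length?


Binary: 11111111.00000000.00000000.00000000
Count leading 1s
Prefix: /8


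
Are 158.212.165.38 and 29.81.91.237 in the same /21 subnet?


Mask: 255.255.248.0
158.212.165.38 AND mask = 158.212.160.0
29.81.91.237 AND mask = 29.81.88.0
No, different subnets (158.212.160.0 vs 29.81.88.0)


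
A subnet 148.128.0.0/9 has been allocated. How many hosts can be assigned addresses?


Host bits = 32 - 9 = 23
Total addresses = 2^23 = 8388608
Usable = total - 2 (network and broadcast)
Usable hosts: 8388606


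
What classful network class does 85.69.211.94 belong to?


First octet: 85
Binary: 01010101
0xxxxxxx -> Class A (1-126)
Class A, default mask 255.0.0.0 (/8)


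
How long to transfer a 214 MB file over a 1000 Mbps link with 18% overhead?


Effective throughput = 1000 * (1 - 18/100) = 820.0 Mbps
File size in Mb = 214 * 8 = 1712 Mb
Time = 1712 / 820.0
Time = 2.0878 seconds


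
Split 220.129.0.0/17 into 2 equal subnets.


New prefix = 17 + 1 = 18
Each subnet has 16384 addresses
  220.129.0.0/18
  220.129.64.0/18
Subnets: 220.129.0.0/18, 220.129.64.0/18


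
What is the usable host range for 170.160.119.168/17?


Network: 170.160.0.0
Broadcast: 170.160.127.255
First usable = network + 1
Last usable = broadcast - 1
Range: 170.160.0.1 to 170.160.127.254


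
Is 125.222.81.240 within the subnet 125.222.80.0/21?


Subnet network: 125.222.80.0
Test IP AND mask: 125.222.80.0
Yes, 125.222.81.240 is in 125.222.80.0/21


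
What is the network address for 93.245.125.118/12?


IP:   01011101.11110101.01111101.01110110
Mask: 11111111.11110000.00000000.00000000
AND operation:
Net:  01011101.11110000.00000000.00000000
Network: 93.240.0.0/12


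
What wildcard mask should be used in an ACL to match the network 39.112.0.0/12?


Subnet mask: 255.240.0.0
Wildcard = 255.255.255.255 - subnet mask
255 - 255 = 0
255 - 240 = 15
255 - 0 = 255
255 - 0 = 255
Wildcard: 0.15.255.255


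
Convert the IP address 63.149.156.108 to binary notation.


63 = 00111111
149 = 10010101
156 = 10011100
108 = 01101100
Binary: 00111111.10010101.10011100.01101100


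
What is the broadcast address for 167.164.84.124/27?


Network: 167.164.84.96/27
Host bits = 5
Set all host bits to 1:
Broadcast: 167.164.84.127


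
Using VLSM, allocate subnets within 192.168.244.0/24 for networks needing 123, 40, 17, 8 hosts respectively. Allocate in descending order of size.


123 hosts -> /25 (126 usable): 192.168.244.0/25
40 hosts -> /26 (62 usable): 192.168.244.128/26
17 hosts -> /27 (30 usable): 192.168.244.192/27
8 hosts -> /28 (14 usable): 192.168.244.224/28
Allocation: 192.168.244.0/25 (123 hosts, 126 usable); 192.168.244.128/26 (40 hosts, 62 usable); 192.168.244.192/27 (17 hosts, 30 usable); 192.168.244.224/28 (8 hosts, 14 usable)


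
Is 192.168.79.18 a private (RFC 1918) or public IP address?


RFC 1918 private ranges:
  10.0.0.0/8 (10.0.0.0 - 10.255.255.255)
  172.16.0.0/12 (172.16.0.0 - 172.31.255.255)
  192.168.0.0/16 (192.168.0.0 - 192.168.255.255)
Private (in 192.168.0.0/16)


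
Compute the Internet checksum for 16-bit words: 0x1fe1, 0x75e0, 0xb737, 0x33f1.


Sum all words (with carry folding):
+ 0x1fe1 = 0x1fe1
+ 0x75e0 = 0x95c1
+ 0xb737 = 0x4cf9
+ 0x33f1 = 0x80ea
One's complement: ~0x80ea
Checksum = 0x7f15


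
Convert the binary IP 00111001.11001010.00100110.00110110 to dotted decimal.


00111001 = 57
11001010 = 202
00100110 = 38
00110110 = 54
IP: 57.202.38.54


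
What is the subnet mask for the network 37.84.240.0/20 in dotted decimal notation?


/20 means 20 network bits, 12 host bits
Binary: 11111111111111111111000000000000
Mask: 255.255.240.0


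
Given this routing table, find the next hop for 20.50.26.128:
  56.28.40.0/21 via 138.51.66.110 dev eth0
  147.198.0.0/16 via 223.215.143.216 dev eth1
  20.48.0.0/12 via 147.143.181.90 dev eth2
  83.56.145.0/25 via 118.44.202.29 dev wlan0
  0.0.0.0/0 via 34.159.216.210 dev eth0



Longest prefix match for 20.50.26.128:
  /21 56.28.40.0: no
  /16 147.198.0.0: no
  /12 20.48.0.0: MATCH
  /25 83.56.145.0: no
  /0 0.0.0.0: MATCH
Selected: next-hop 147.143.181.90 via eth2 (matched /12)
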